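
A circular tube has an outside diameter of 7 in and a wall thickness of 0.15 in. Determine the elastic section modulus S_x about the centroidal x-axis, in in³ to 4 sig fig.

Treat the section as a set of non-overlapping primitives; coordinates are from the bounding-box lower-left.
Outer circle: ⌀7, A = 38.4845 in², y = 3.5 in, Ī = 117.859 in⁴.
Bore (subtracted): ⌀6.7, A = 35.2565 in², y = 3.5 in, Ī = 98.9166 in⁴.
By symmetry the centroid is at mid-height, ȳ = 3.5 in.
All pieces are centred on the centroidal x-axis, so I = ΣĪ (holes subtracted) = 18.9422 in⁴.
Extreme fibre distance c = 3.5 in; S = I/c = 5.41207 in³.

S_x ≈ 5.412 in³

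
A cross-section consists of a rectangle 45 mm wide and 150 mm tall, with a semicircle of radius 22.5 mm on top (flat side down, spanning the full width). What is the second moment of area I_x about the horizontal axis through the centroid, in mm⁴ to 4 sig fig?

Split into non-overlapping primitives; take the origin at the lower-left of the bounding box.
Rectangular body: 45 × 150, A = 6 750 mm², y = 75 mm, Ī = 12 656 250 mm⁴.
Semicircular cap: semicircle r = 22.5, A = 795.216 mm², y = 159.549 mm, Ī = 28129.5 mm⁴.
Centroid: ȳ = ΣA·y / ΣA = 83.9109 mm.
Transfer each piece to the horizontal axis through the centroid using Ī + A·d² with d = y − 83.9109:
  rectangular body: d = -8.91093 mm → contributes +13 192 232 mm⁴
  semicircular cap: d = 75.6384 mm → contributes +4 577 687 mm⁴
Total I = 17 769 919 mm⁴.

I_x ≈ 1.777 × 10⁷ mm⁴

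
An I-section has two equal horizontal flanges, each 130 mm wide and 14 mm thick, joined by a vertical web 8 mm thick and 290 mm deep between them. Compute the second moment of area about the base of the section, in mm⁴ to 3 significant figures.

I_base ≈ 2.51 × 10⁸ mm⁴

Break the section into simple shapes (no overlaps), measuring from the bottom-left corner of the bounding box.
Bottom flange: 130 × 14, A = 1 820 mm², y = 7 mm, Ī = 29 727 mm⁴.
Web: 8 × 290, A = 2 320 mm², y = 159 mm, Ī = 16 259 333 mm⁴.
Top flange: 130 × 14, A = 1 820 mm², y = 311 mm, Ī = 29 727 mm⁴.
Transfer each piece to a horizontal axis along the bottom face using Ī + A·d² with d = y − 0:
  bottom flange: d = 7 mm → contributes +118 907 mm⁴
  web: d = 159 mm → contributes +74 911 253 mm⁴
  top flange: d = 311 mm → contributes +176 061 947 mm⁴
Total I = 251 092 107 mm⁴.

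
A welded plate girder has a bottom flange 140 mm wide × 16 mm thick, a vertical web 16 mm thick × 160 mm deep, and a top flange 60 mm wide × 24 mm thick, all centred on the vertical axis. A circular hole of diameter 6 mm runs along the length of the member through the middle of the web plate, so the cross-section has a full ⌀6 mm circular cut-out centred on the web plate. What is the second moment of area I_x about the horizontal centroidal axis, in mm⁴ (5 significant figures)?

Break the section into simple shapes (no overlaps), measuring from the bottom-left corner of the bounding box.
Bottom plate: 140 × 16, A = 2 240 mm², y = 8 mm, Ī = 47786.67 mm⁴.
Web plate: 16 × 160, A = 2 560 mm², y = 96 mm, Ī = 5 461 333 mm⁴.
Top plate: 60 × 24, A = 1 440 mm², y = 188 mm, Ī = 69 120 mm⁴.
Hole (subtracted): ⌀6, A = 28.27433 mm², y = 96 mm, Ī = 63.61725 mm⁴.
Centroid: ȳ = ΣA·y / ΣA = 85.59387 mm.
Transfer each piece to the horizontal centroidal axis using Ī + A·d² with d = y − 85.59387:
  bottom plate: d = -77.59387 mm → contributes +13 534 399 mm⁴
  web plate: d = 10.40613 mm → contributes +5 738 549 mm⁴
  top plate: d = 102.4061 mm → contributes +15 170 421 mm⁴
  hole: d = 10.40613 mm → contributes −3125.373 mm⁴
Total I = 34 440 244 mm⁴.

I_x ≈ 3.4440 × 10⁷ mm⁴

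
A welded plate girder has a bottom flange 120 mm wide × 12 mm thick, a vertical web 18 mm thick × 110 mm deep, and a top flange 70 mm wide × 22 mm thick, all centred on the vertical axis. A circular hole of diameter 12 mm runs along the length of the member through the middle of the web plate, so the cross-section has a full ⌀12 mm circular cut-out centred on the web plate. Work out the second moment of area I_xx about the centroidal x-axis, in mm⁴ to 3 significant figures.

Treat the section as a set of non-overlapping primitives; coordinates are from the bounding-box lower-left.
Bottom plate: 120 × 12, A = 1 440 mm², y = 6 mm, Ī = 17 280 mm⁴.
Web plate: 18 × 110, A = 1 980 mm², y = 67 mm, Ī = 1 996 500 mm⁴.
Top plate: 70 × 22, A = 1 540 mm², y = 133 mm, Ī = 62 113 mm⁴.
Hole (subtracted): ⌀12, A = 113.1 mm², y = 67 mm, Ī = 1017.9 mm⁴.
Centroid: ȳ = ΣA·y / ΣA = 69.847 mm.
Transfer each piece to the centroidal x-axis using Ī + A·d² with d = y − 69.847:
  bottom plate: d = -63.847 mm → contributes +5 887 386 mm⁴
  web plate: d = -2.8472 mm → contributes +2 012 551 mm⁴
  top plate: d = 63.153 mm → contributes +6 204 063 mm⁴
  hole: d = -2.8472 mm → contributes −1934.7 mm⁴
Total I = 14 102 064 mm⁴.

I_xx ≈ 1.41 × 10⁷ mm⁴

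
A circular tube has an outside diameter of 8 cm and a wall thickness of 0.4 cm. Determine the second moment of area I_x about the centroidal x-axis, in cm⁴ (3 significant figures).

I_x ≈ 69.1 cm⁴

Break the section into simple shapes (no overlaps), measuring from the bottom-left corner of the bounding box.
Outer circle: ⌀8, A = 50.265 cm², y = 4 cm, Ī = 201.06 cm⁴.
Bore (subtracted): ⌀7.2, A = 40.715 cm², y = 4 cm, Ī = 131.92 cm⁴.
By symmetry the centroid is at mid-height, ȳ = 4 cm.
All pieces are centred on the centroidal x-axis, so I = ΣĪ (holes subtracted) = 69.145 cm⁴.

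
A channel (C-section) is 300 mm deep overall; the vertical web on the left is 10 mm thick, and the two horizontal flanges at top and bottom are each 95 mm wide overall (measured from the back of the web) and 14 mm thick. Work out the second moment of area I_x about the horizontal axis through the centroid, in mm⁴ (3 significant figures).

Treat the section as a set of non-overlapping primitives; coordinates are from the bounding-box lower-left.
Web: 10 × 300, A = 3 000 mm², y = 150 mm, Ī = 22 500 000 mm⁴.
Top flange (beyond web): 85 × 14, A = 1 190 mm², y = 293 mm, Ī = 19 437 mm⁴.
Bottom flange (beyond web): 85 × 14, A = 1 190 mm², y = 7 mm, Ī = 19 437 mm⁴.
By symmetry the centroid is at mid-height, ȳ = 150 mm.
Transfer each piece to the horizontal axis through the centroid using Ī + A·d² with d = y − 150:
  web: d = 0 mm → contributes +22 500 000 mm⁴
  top flange (beyond web): d = 143 mm → contributes +24 353 747 mm⁴
  bottom flange (beyond web): d = -143 mm → contributes +24 353 747 mm⁴
Total I = 71 207 493 mm⁴.

I_x ≈ 7.12 × 10⁷ mm⁴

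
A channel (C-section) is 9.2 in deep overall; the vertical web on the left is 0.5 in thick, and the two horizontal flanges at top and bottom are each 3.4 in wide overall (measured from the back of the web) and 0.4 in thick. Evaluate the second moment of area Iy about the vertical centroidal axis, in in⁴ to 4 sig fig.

Treat the section as a set of non-overlapping primitives; coordinates are from the bounding-box lower-left.
Web: 0.5 × 9.2, A = 4.6 in², x = 0.25 in, Ī = 0.0958333 in⁴.
Top flange (beyond web): 2.9 × 0.4, A = 1.16 in², x = 1.95 in, Ī = 0.812967 in⁴.
Bottom flange (beyond web): 2.9 × 0.4, A = 1.16 in², x = 1.95 in, Ī = 0.812967 in⁴.
Centroid: x̄ = ΣA·x / ΣA = 0.819942 in.
Transfer each piece to the vertical centroidal axis using Ī + A·d² with d = x − 0.819942:
  web: d = -0.569942 in → contributes +1.59007 in⁴
  top flange (beyond web): d = 1.13006 in → contributes +2.29432 in⁴
  bottom flange (beyond web): d = 1.13006 in → contributes +2.29432 in⁴
Total I = 6.17871 in⁴.

Iy ≈ 6.179 in⁴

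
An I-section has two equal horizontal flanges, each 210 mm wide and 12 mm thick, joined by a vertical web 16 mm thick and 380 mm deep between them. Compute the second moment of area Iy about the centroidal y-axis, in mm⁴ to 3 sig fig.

Decompose the section into non-overlapping parts with the origin at the bottom-left of its bounding rectangle.
Bottom flange: 210 × 12, A = 2 520 mm², x = 105 mm, Ī = 9 261 000 mm⁴.
Web: 16 × 380, A = 6 080 mm², x = 105 mm, Ī = 129 707 mm⁴.
Top flange: 210 × 12, A = 2 520 mm², x = 105 mm, Ī = 9 261 000 mm⁴.
By symmetry the centroid is at mid-width, x̄ = 105 mm.
All pieces are centred on the centroidal y-axis, so I = ΣĪ = 18 651 707 mm⁴.

Iy ≈ 1.87 × 10⁷ mm⁴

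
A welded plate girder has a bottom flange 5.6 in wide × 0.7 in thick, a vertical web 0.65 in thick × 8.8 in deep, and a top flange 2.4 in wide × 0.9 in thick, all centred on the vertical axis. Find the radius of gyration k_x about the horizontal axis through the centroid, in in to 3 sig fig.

Decompose the section into non-overlapping parts with the origin at the bottom-left of its bounding rectangle.
Bottom plate: 5.6 × 0.7, A = 3.92 in², y = 0.35 in, Ī = 0.16007 in⁴.
Web plate: 0.65 × 8.8, A = 5.72 in², y = 5.1 in, Ī = 36.913 in⁴.
Top plate: 2.4 × 0.9, A = 2.16 in², y = 9.95 in, Ī = 0.1458 in⁴.
Centroid: ȳ = ΣA·y / ΣA = 4.4098 in.
Transfer each piece to the horizontal axis through the centroid using Ī + A·d² with d = y − 4.4098:
  bottom plate: d = -4.0598 in → contributes +64.77 in⁴
  web plate: d = 0.69017 in → contributes +39.638 in⁴
  top plate: d = 5.5402 in → contributes +66.444 in⁴
Total I = 170.85 in⁴.
Radius of gyration: k = √(I/A) = √(170.85 / 11.8) = 3.8051 in.

k_x ≈ 3.81 in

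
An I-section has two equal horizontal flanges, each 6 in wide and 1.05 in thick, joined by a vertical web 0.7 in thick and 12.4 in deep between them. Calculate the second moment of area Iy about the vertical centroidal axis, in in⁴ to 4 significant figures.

Split into non-overlapping primitives; take the origin at the lower-left of the bounding box.
Bottom flange: 6 × 1.05, A = 6.3 in², x = 3 in, Ī = 18.9 in⁴.
Web: 0.7 × 12.4, A = 8.68 in², x = 3 in, Ī = 0.354433 in⁴.
Top flange: 6 × 1.05, A = 6.3 in², x = 3 in, Ī = 18.9 in⁴.
By symmetry the centroid is at mid-width, x̄ = 3 in.
All pieces are centred on the vertical centroidal axis, so I = ΣĪ = 38.1544 in⁴.

Iy ≈ 38.15 in⁴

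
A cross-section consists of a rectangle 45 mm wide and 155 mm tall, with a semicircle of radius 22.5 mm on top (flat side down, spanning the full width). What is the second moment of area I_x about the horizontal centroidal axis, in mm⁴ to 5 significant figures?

Split into non-overlapping primitives; take the origin at the lower-left of the bounding box.
Rectangular body: 45 × 155, A = 6 975 mm², y = 77.5 mm, Ī = 13 964 531 mm⁴.
Semicircular cap: semicircle r = 22.5, A = 795.2156 mm², y = 164.5493 mm, Ī = 28129.51 mm⁴.
Centroid: ȳ = ΣA·y / ΣA = 86.40876 mm.
Transfer each piece to the horizontal centroidal axis using Ī + A·d² with d = y − 86.40876:
  rectangular body: d = -8.908757 mm → contributes +14 518 109 mm⁴
  semicircular cap: d = 78.14054 mm → contributes +4 883 672 mm⁴
Total I = 19 401 780 mm⁴.

I_x ≈ 1.9402 × 10⁷ mm⁴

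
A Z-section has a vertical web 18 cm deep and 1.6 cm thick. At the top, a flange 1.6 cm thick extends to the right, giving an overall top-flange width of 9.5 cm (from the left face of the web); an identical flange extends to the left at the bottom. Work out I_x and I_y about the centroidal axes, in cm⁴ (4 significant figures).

I_x ≈ 2483 cm⁴, I_y ≈ 708.0 cm⁴

Decompose the section into non-overlapping parts with the origin at the bottom-left of its bounding rectangle.
Web: 1.6 × 18, A = 28.8 cm², y = 9 cm, Ī = 777.6 cm⁴.
Top flange (beyond web): 7.9 × 1.6, A = 12.64 cm², y = 17.2 cm, Ī = 2.69653 cm⁴.
Bottom flange (beyond web): 7.9 × 1.6, A = 12.64 cm², y = 0.8 cm, Ī = 2.69653 cm⁴.
Centroid: ȳ = ΣA·y / ΣA = 9 cm.
Transfer each piece to the centroidal x-axis using Ī + A·d² with d = y − 9:
  web: d = 0 cm → contributes +777.6 cm⁴
  top flange (beyond web): d = 8.2 cm → contributes +852.61 cm⁴
  bottom flange (beyond web): d = -8.2 cm → contributes +852.61 cm⁴
Total I = 2482.82 cm⁴.
For the y-axis: x̄ = 8.7 cm.
Repeating about the centroidal y-axis gives I_y = 708.001 cm⁴.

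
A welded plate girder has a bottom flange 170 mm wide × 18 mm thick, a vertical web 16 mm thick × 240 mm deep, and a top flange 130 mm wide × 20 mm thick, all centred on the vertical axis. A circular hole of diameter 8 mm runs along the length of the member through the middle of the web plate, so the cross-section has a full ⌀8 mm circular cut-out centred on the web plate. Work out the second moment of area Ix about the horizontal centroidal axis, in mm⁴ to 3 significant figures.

Split into non-overlapping primitives; take the origin at the lower-left of the bounding box.
Bottom plate: 170 × 18, A = 3 060 mm², y = 9 mm, Ī = 82 620 mm⁴.
Web plate: 16 × 240, A = 3 840 mm², y = 138 mm, Ī = 18 432 000 mm⁴.
Top plate: 130 × 20, A = 2 600 mm², y = 268 mm, Ī = 86 667 mm⁴.
Hole (subtracted): ⌀8, A = 50.265 mm², y = 138 mm, Ī = 201.06 mm⁴.
Centroid: ȳ = ΣA·y / ΣA = 132 mm.
Transfer each piece to the horizontal centroidal axis using Ī + A·d² with d = y − 132:
  bottom plate: d = -123 mm → contributes +46 374 047 mm⁴
  web plate: d = 6.0044 mm → contributes +18 570 443 mm⁴
  top plate: d = 136 mm → contributes +48 179 379 mm⁴
  hole: d = 6.0044 mm → contributes −2013.3 mm⁴
Total I = 113 121 856 mm⁴.

Ix ≈ 1.13 × 10⁸ mm⁴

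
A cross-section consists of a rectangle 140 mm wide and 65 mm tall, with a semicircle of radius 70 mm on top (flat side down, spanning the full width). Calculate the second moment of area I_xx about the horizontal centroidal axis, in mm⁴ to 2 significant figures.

Treat the section as a set of non-overlapping primitives; coordinates are from the bounding-box lower-left.
Rectangular body: 140 × 65, A = 9 100 mm², y = 32.5 mm, Ī = 3 203 958 mm⁴.
Semicircular cap: semicircle r = 70, A = 7 697 mm², y = 94.71 mm, Ī = 2 635 265 mm⁴.
Centroid: ȳ = ΣA·y / ΣA = 61.01 mm.
Transfer each piece to the horizontal centroidal axis using Ī + A·d² with d = y − 61.01:
  rectangular body: d = -28.51 mm → contributes +10 598 654 mm⁴
  semicircular cap: d = 33.7 mm → contributes +11 377 968 mm⁴
Total I = 21 976 621 mm⁴.

I_xx ≈ 2.2 × 10⁷ mm⁴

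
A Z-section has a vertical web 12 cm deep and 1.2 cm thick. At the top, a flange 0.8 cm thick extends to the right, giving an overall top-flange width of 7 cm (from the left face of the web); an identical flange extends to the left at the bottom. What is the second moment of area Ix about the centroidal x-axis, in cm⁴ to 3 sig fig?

Ix ≈ 464 cm⁴

Split into non-overlapping primitives; take the origin at the lower-left of the bounding box.
Web: 1.2 × 12, A = 14.4 cm², y = 6 cm, Ī = 172.8 cm⁴.
Top flange (beyond web): 5.8 × 0.8, A = 4.64 cm², y = 11.6 cm, Ī = 0.24747 cm⁴.
Bottom flange (beyond web): 5.8 × 0.8, A = 4.64 cm², y = 0.4 cm, Ī = 0.24747 cm⁴.
Centroid: ȳ = ΣA·y / ΣA = 6 cm.
Transfer each piece to the centroidal x-axis using Ī + A·d² with d = y − 6:
  web: d = 0 cm → contributes +172.8 cm⁴
  top flange (beyond web): d = 5.6 cm → contributes +145.76 cm⁴
  bottom flange (beyond web): d = -5.6 cm → contributes +145.76 cm⁴
Total I = 464.32 cm⁴.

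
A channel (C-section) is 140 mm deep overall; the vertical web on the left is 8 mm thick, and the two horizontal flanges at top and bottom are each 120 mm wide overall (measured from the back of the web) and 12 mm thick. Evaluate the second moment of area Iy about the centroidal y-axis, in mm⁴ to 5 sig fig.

Iy ≈ 5.6619 × 10⁶ mm⁴

Decompose the section into non-overlapping parts with the origin at the bottom-left of its bounding rectangle.
Web: 8 × 140, A = 1 120 mm², x = 4 mm, Ī = 5973.333 mm⁴.
Top flange (beyond web): 112 × 12, A = 1 344 mm², x = 64 mm, Ī = 1 404 928 mm⁴.
Bottom flange (beyond web): 112 × 12, A = 1 344 mm², x = 64 mm, Ī = 1 404 928 mm⁴.
Centroid: x̄ = ΣA·x / ΣA = 46.35294 mm.
Transfer each piece to the centroidal y-axis using Ī + A·d² with d = x − 46.35294:
  web: d = -42.35294 mm → contributes +2 014 998 mm⁴
  top flange (beyond web): d = 17.64706 mm → contributes +1 823 475 mm⁴
  bottom flange (beyond web): d = 17.64706 mm → contributes +1 823 475 mm⁴
Total I = 5 661 947 mm⁴.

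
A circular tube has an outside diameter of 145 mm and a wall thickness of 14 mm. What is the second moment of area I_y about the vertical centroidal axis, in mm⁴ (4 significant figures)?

I_y ≈ 1.250 × 10⁷ mm⁴

Break the section into simple shapes (no overlaps), measuring from the bottom-left corner of the bounding box.
Outer circle: ⌀145, A = 16 513 mm², x = 72.5 mm, Ī = 21 699 109 mm⁴.
Bore (subtracted): ⌀117, A = 10751.3 mm², x = 72.5 mm, Ī = 9 198 422 mm⁴.
By symmetry the centroid is at mid-width, x̄ = 72.5 mm.
All pieces are centred on the vertical centroidal axis, so I = ΣĪ (holes subtracted) = 12 500 687 mm⁴.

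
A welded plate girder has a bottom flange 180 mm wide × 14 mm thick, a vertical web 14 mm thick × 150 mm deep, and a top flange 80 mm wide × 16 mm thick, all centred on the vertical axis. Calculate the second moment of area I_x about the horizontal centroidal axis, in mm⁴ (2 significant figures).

I_x ≈ 2.8 × 10⁷ mm⁴

Break the section into simple shapes (no overlaps), measuring from the bottom-left corner of the bounding box.
Bottom plate: 180 × 14, A = 2 520 mm², y = 7 mm, Ī = 41 160 mm⁴.
Web plate: 14 × 150, A = 2 100 mm², y = 89 mm, Ī = 3 937 500 mm⁴.
Top plate: 80 × 16, A = 1 280 mm², y = 172 mm, Ī = 27 307 mm⁴.
Centroid: ȳ = ΣA·y / ΣA = 71.98 mm.
Transfer each piece to the horizontal centroidal axis using Ī + A·d² with d = y − 71.98:
  bottom plate: d = -64.98 mm → contributes +10 682 608 mm⁴
  web plate: d = 17.02 mm → contributes +4 545 611 mm⁴
  top plate: d = 100 mm → contributes +12 831 646 mm⁴
Total I = 28 059 865 mm⁴.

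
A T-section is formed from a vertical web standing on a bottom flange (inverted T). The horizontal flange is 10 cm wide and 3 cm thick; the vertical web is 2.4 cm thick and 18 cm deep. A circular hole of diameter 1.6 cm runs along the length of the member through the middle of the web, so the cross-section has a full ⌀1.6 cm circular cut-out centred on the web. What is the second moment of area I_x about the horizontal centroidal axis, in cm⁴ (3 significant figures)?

I_x ≈ 3100 cm⁴

Decompose the section into non-overlapping parts with the origin at the bottom-left of its bounding rectangle.
Flange: 10 × 3, A = 30 cm², y = 1.5 cm, Ī = 22.5 cm⁴.
Web: 2.4 × 18, A = 43.2 cm², y = 12 cm, Ī = 1166.4 cm⁴.
Hole (subtracted): ⌀1.6, A = 2.0106 cm², y = 12 cm, Ī = 0.3217 cm⁴.
Centroid: ȳ = ΣA·y / ΣA = 7.5752 cm.
Transfer each piece to the horizontal centroidal axis using Ī + A·d² with d = y − 7.5752:
  flange: d = -6.0752 cm → contributes +1129.7 cm⁴
  web: d = 4.4248 cm → contributes +2012.2 cm⁴
  hole: d = 4.4248 cm → contributes −39.688 cm⁴
Total I = 3102.3 cm⁴.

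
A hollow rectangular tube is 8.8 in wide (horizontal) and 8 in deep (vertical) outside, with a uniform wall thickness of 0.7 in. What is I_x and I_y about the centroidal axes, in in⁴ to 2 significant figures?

Decompose the section into non-overlapping parts with the origin at the bottom-left of its bounding rectangle.
Outer rectangle: 8.8 × 8, A = 70.4 in², y = 4 in, Ī = 375.5 in⁴.
Inner void (subtracted): 7.4 × 6.6, A = 48.84 in², y = 4 in, Ī = 177.3 in⁴.
By symmetry the centroid is at mid-height, ȳ = 4 in.
All pieces are centred on the centroidal x-axis, so I = ΣĪ (holes subtracted) = 198.2 in⁴.
Repeating about the centroidal y-axis gives I_y = 231.4 in⁴.

I_x ≈ 200 in⁴, I_y ≈ 230 in⁴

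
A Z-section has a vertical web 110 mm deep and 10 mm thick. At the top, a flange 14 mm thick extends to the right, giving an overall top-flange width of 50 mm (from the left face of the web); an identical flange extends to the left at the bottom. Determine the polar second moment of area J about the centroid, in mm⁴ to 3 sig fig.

Split into non-overlapping primitives; take the origin at the lower-left of the bounding box.
Web: 10 × 110, A = 1 100 mm², y = 55 mm, Ī = 1 109 167 mm⁴.
Top flange (beyond web): 40 × 14, A = 560 mm², y = 103 mm, Ī = 9146.7 mm⁴.
Bottom flange (beyond web): 40 × 14, A = 560 mm², y = 7 mm, Ī = 9146.7 mm⁴.
Centroid: ȳ = ΣA·y / ΣA = 55 mm.
Transfer each piece to the centroidal x-axis using Ī + A·d² with d = y − 55:
  web: d = 0 mm → contributes +1 109 167 mm⁴
  top flange (beyond web): d = 48 mm → contributes +1 299 387 mm⁴
  bottom flange (beyond web): d = -48 mm → contributes +1 299 387 mm⁴
Total I = 3 707 940 mm⁴.
For the y-axis: x̄ = 45 mm.
Repeating about the centroidal y-axis gives I_y = 858 500 mm⁴.
Polar second moment: J = I_x + I_y = 4 566 440 mm⁴.

J ≈ 4.57 × 10⁶ mm⁴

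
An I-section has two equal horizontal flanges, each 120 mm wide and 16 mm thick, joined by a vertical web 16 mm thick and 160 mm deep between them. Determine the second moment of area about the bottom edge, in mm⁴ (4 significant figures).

I_base ≈ 9.426 × 10⁷ mm⁴

Split into non-overlapping primitives; take the origin at the lower-left of the bounding box.
Bottom flange: 120 × 16, A = 1 920 mm², y = 8 mm, Ī = 40 960 mm⁴.
Web: 16 × 160, A = 2 560 mm², y = 96 mm, Ī = 5 461 333 mm⁴.
Top flange: 120 × 16, A = 1 920 mm², y = 184 mm, Ī = 40 960 mm⁴.
Transfer each piece to the base of the section using Ī + A·d² with d = y − 0:
  bottom flange: d = 8 mm → contributes +163 840 mm⁴
  web: d = 96 mm → contributes +29 054 293 mm⁴
  top flange: d = 184 mm → contributes +65 044 480 mm⁴
Total I = 94 262 613 mm⁴.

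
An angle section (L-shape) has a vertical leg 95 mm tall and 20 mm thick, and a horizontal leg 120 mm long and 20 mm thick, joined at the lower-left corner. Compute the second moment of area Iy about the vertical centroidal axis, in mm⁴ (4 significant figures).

Decompose the section into non-overlapping parts with the origin at the bottom-left of its bounding rectangle.
Vertical leg: 20 × 95, A = 1 900 mm², x = 10 mm, Ī = 63333.3 mm⁴.
Horizontal leg (remainder): 100 × 20, A = 2 000 mm², x = 70 mm, Ī = 1 666 667 mm⁴.
Centroid: x̄ = ΣA·x / ΣA = 40.7692 mm.
Transfer each piece to the vertical centroidal axis using Ī + A·d² with d = x − 40.7692:
  vertical leg: d = -30.7692 mm → contributes +1 862 150 mm⁴
  horizontal leg (remainder): d = 29.2308 mm → contributes +3 375 542 mm⁴
Total I = 5 237 692 mm⁴.

Iy ≈ 5.238 × 10⁶ mm⁴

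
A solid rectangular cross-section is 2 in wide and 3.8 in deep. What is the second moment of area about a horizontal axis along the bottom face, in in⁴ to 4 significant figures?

I_base ≈ 36.58 in⁴

The section: 2 × 3.8, A = 7.6 in², y = 1.9 in, Ī = 9.14533 in⁴.
Transfer it to a horizontal axis along the bottom face using Ī + A·d² with d = y − 0:
  the section: d = 1.9 in → contributes +36.5813 in⁴
Total I = 36.5813 in⁴.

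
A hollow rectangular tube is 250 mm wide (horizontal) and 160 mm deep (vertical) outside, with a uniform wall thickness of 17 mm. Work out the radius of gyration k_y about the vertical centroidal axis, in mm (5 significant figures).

Break the section into simple shapes (no overlaps), measuring from the bottom-left corner of the bounding box.
Outer rectangle: 250 × 160, A = 40 000 mm², x = 125 mm, Ī = 208 333 333 mm⁴.
Inner void (subtracted): 216 × 126, A = 27 216 mm², x = 125 mm, Ī = 105 815 808 mm⁴.
By symmetry the centroid is at mid-width, x̄ = 125 mm.
All pieces are centred on the vertical centroidal axis, so I = ΣĪ (holes subtracted) = 102 517 525 mm⁴.
Radius of gyration: k = √(I/A) = √(102 517 525 / 12 784) = 89.55002 mm.

k_y ≈ 89.550 mm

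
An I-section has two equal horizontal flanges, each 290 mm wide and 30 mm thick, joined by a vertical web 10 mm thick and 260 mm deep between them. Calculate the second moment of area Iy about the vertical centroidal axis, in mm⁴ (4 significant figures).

Decompose the section into non-overlapping parts with the origin at the bottom-left of its bounding rectangle.
Bottom flange: 290 × 30, A = 8 700 mm², x = 145 mm, Ī = 60 972 500 mm⁴.
Web: 10 × 260, A = 2 600 mm², x = 145 mm, Ī = 21666.7 mm⁴.
Top flange: 290 × 30, A = 8 700 mm², x = 145 mm, Ī = 60 972 500 mm⁴.
By symmetry the centroid is at mid-width, x̄ = 145 mm.
All pieces are centred on the vertical centroidal axis, so I = ΣĪ = 121 966 667 mm⁴.

Iy ≈ 1.220 × 10⁸ mm⁴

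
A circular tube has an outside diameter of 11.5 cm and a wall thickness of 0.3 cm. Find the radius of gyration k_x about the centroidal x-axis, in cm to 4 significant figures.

Split into non-overlapping primitives; take the origin at the lower-left of the bounding box.
Outer circle: ⌀11.5, A = 103.869 cm², y = 5.75 cm, Ī = 858.541 cm⁴.
Bore (subtracted): ⌀10.9, A = 93.3132 cm², y = 5.75 cm, Ī = 692.909 cm⁴.
By symmetry the centroid is at mid-height, ȳ = 5.75 cm.
All pieces are centred on the centroidal x-axis, so I = ΣĪ (holes subtracted) = 165.633 cm⁴.
Radius of gyration: k = √(I/A) = √(165.633 / 10.5558) = 3.96122 cm.

k_x ≈ 3.961 cm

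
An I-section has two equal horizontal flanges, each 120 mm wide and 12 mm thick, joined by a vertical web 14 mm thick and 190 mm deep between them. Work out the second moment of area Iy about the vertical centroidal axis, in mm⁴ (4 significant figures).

Break the section into simple shapes (no overlaps), measuring from the bottom-left corner of the bounding box.
Bottom flange: 120 × 12, A = 1 440 mm², x = 60 mm, Ī = 1 728 000 mm⁴.
Web: 14 × 190, A = 2 660 mm², x = 60 mm, Ī = 43446.7 mm⁴.
Top flange: 120 × 12, A = 1 440 mm², x = 60 mm, Ī = 1 728 000 mm⁴.
By symmetry the centroid is at mid-width, x̄ = 60 mm.
All pieces are centred on the vertical centroidal axis, so I = ΣĪ = 3 499 447 mm⁴.

Iy ≈ 3.499 × 10⁶ mm⁴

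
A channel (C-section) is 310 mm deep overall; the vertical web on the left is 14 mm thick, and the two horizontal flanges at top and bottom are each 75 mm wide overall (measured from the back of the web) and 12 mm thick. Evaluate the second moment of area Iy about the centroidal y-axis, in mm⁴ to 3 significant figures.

Iy ≈ 2.06 × 10⁶ mm⁴

Decompose the section into non-overlapping parts with the origin at the bottom-left of its bounding rectangle.
Web: 14 × 310, A = 4 340 mm², x = 7 mm, Ī = 70 887 mm⁴.
Top flange (beyond web): 61 × 12, A = 732 mm², x = 44.5 mm, Ī = 226 981 mm⁴.
Bottom flange (beyond web): 61 × 12, A = 732 mm², x = 44.5 mm, Ī = 226 981 mm⁴.
Centroid: x̄ = ΣA·x / ΣA = 16.459 mm.
Transfer each piece to the centroidal y-axis using Ī + A·d² with d = x − 16.459:
  web: d = -9.459 mm → contributes +459 198 mm⁴
  top flange (beyond web): d = 28.041 mm → contributes +802 551 mm⁴
  bottom flange (beyond web): d = 28.041 mm → contributes +802 551 mm⁴
Total I = 2 064 300 mm⁴.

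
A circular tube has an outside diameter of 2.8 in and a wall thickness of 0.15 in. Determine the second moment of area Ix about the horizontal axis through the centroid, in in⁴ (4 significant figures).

Treat the section as a set of non-overlapping primitives; coordinates are from the bounding-box lower-left.
Outer circle: ⌀2.8, A = 6.15752 in², y = 1.4 in, Ī = 3.01719 in⁴.
Bore (subtracted): ⌀2.5, A = 4.90874 in², y = 1.4 in, Ī = 1.91748 in⁴.
By symmetry the centroid is at mid-height, ȳ = 1.4 in.
All pieces are centred on the horizontal axis through the centroid, so I = ΣĪ (holes subtracted) = 1.09971 in⁴.

Ix ≈ 1.100 in⁴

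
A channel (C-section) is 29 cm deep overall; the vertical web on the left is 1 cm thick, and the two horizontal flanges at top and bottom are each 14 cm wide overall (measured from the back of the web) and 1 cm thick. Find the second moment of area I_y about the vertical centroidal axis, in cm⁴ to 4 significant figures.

I_y ≈ 1040 cm⁴

Split into non-overlapping primitives; take the origin at the lower-left of the bounding box.
Web: 1 × 29, A = 29 cm², x = 0.5 cm, Ī = 2.41667 cm⁴.
Top flange (beyond web): 13 × 1, A = 13 cm², x = 7.5 cm, Ī = 183.083 cm⁴.
Bottom flange (beyond web): 13 × 1, A = 13 cm², x = 7.5 cm, Ī = 183.083 cm⁴.
Centroid: x̄ = ΣA·x / ΣA = 3.80909 cm.
Transfer each piece to the vertical centroidal axis using Ī + A·d² with d = x − 3.80909:
  web: d = -3.30909 cm → contributes +319.969 cm⁴
  top flange (beyond web): d = 3.69091 cm → contributes +360.18 cm⁴
  bottom flange (beyond web): d = 3.69091 cm → contributes +360.18 cm⁴
Total I = 1040.33 cm⁴.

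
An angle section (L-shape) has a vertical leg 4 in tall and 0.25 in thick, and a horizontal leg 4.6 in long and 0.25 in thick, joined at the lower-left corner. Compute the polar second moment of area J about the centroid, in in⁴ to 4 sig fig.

Break the section into simple shapes (no overlaps), measuring from the bottom-left corner of the bounding box.
Vertical leg: 0.25 × 4, A = 1 in², y = 2 in, Ī = 1.33333 in⁴.
Horizontal leg (remainder): 4.35 × 0.25, A = 1.0875 in², y = 0.125 in, Ī = 0.00566406 in⁴.
Centroid: ȳ = ΣA·y / ΣA = 1.0232 in.
Transfer each piece to the centroidal x-axis using Ī + A·d² with d = y − 1.0232:
  vertical leg: d = 0.976796 in → contributes +2.28746 in⁴
  horizontal leg (remainder): d = -0.898204 in → contributes +0.883026 in⁴
Total I = 3.17049 in⁴.
For the y-axis: x̄ = 1.3232 in.
Repeating about the centroidal y-axis gives I_y = 4.47593 in⁴.
Polar second moment: J = I_x + I_y = 7.64642 in⁴.

J ≈ 7.646 in⁴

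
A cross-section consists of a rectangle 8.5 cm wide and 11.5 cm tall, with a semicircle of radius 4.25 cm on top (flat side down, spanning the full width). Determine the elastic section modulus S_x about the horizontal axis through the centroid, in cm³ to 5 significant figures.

S_x ≈ 285.25 cm³

Break the section into simple shapes (no overlaps), measuring from the bottom-left corner of the bounding box.
Rectangular body: 8.5 × 11.5, A = 97.75 cm², y = 5.75 cm, Ī = 1077.286 cm⁴.
Semicircular cap: semicircle r = 4.25, A = 28.37251 cm², y = 13.30376 cm, Ī = 35.80864 cm⁴.
Centroid: ȳ = ΣA·y / ΣA = 7.449292 cm.
Transfer each piece to the horizontal axis through the centroid using Ī + A·d² with d = y − 7.449292:
  rectangular body: d = -1.699292 cm → contributes +1359.549 cm⁴
  semicircular cap: d = 5.854464 cm → contributes +1008.269 cm⁴
Total I = 2367.818 cm⁴.
Extreme fibre distance c = 8.300708 cm; S = I/c = 285.2549 cm³.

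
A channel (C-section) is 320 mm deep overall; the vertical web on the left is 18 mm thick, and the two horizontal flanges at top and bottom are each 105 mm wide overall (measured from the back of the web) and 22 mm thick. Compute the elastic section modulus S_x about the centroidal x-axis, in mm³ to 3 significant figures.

Break the section into simple shapes (no overlaps), measuring from the bottom-left corner of the bounding box.
Web: 18 × 320, A = 5 760 mm², y = 160 mm, Ī = 49 152 000 mm⁴.
Top flange (beyond web): 87 × 22, A = 1 914 mm², y = 309 mm, Ī = 77 198 mm⁴.
Bottom flange (beyond web): 87 × 22, A = 1 914 mm², y = 11 mm, Ī = 77 198 mm⁴.
By symmetry the centroid is at mid-height, ȳ = 160 mm.
Transfer each piece to the centroidal x-axis using Ī + A·d² with d = y − 160:
  web: d = 0 mm → contributes +49 152 000 mm⁴
  top flange (beyond web): d = 149 mm → contributes +42 569 912 mm⁴
  bottom flange (beyond web): d = -149 mm → contributes +42 569 912 mm⁴
Total I = 134 291 824 mm⁴.
Extreme fibre distance c = 160 mm; S = I/c = 839 324 mm³.

S_x ≈ 8.39 × 10⁵ mm³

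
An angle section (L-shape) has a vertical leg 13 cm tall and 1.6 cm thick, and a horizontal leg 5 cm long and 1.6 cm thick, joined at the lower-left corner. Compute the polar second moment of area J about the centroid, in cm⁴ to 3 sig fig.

Break the section into simple shapes (no overlaps), measuring from the bottom-left corner of the bounding box.
Vertical leg: 1.6 × 13, A = 20.8 cm², y = 6.5 cm, Ī = 292.93 cm⁴.
Horizontal leg (remainder): 3.4 × 1.6, A = 5.44 cm², y = 0.8 cm, Ī = 1.1605 cm⁴.
Centroid: ȳ = ΣA·y / ΣA = 5.3183 cm.
Transfer each piece to the centroidal x-axis using Ī + A·d² with d = y − 5.3183:
  vertical leg: d = 1.1817 cm → contributes +321.98 cm⁴
  horizontal leg (remainder): d = -4.5183 cm → contributes +112.22 cm⁴
Total I = 434.2 cm⁴.
For the y-axis: x̄ = 1.3183 cm.
Repeating about the centroidal y-axis gives I_y = 36.629 cm⁴.
Polar second moment: J = I_x + I_y = 470.83 cm⁴.

J ≈ 471 cm⁴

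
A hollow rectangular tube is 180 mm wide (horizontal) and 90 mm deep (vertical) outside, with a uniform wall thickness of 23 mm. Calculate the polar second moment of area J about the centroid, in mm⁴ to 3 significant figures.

Treat the section as a set of non-overlapping primitives; coordinates are from the bounding-box lower-left.
Outer rectangle: 180 × 90, A = 16 200 mm², y = 45 mm, Ī = 10 935 000 mm⁴.
Inner void (subtracted): 134 × 44, A = 5 896 mm², y = 45 mm, Ī = 951 221 mm⁴.
By symmetry the centroid is at mid-height, ȳ = 45 mm.
All pieces are centred on the centroidal x-axis, so I = ΣĪ (holes subtracted) = 9 983 779 mm⁴.
Repeating about the centroidal y-axis gives I_y = 34 917 619 mm⁴.
Polar second moment: J = I_x + I_y = 44 901 397 mm⁴.

J ≈ 4.49 × 10⁷ mm⁴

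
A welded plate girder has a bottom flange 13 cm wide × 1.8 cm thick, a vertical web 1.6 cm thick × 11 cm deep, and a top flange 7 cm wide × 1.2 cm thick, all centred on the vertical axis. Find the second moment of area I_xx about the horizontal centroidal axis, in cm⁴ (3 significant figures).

I_xx ≈ 1260 cm⁴

Decompose the section into non-overlapping parts with the origin at the bottom-left of its bounding rectangle.
Bottom plate: 13 × 1.8, A = 23.4 cm², y = 0.9 cm, Ī = 6.318 cm⁴.
Web plate: 1.6 × 11, A = 17.6 cm², y = 7.3 cm, Ī = 177.47 cm⁴.
Top plate: 7 × 1.2, A = 8.4 cm², y = 13.4 cm, Ī = 1.008 cm⁴.
Centroid: ȳ = ΣA·y / ΣA = 5.3057 cm.
Transfer each piece to the horizontal centroidal axis using Ī + A·d² with d = y − 5.3057:
  bottom plate: d = -4.4057 cm → contributes +460.51 cm⁴
  web plate: d = 1.9943 cm → contributes +247.47 cm⁴
  top plate: d = 8.0943 cm → contributes +551.36 cm⁴
Total I = 1259.3 cm⁴.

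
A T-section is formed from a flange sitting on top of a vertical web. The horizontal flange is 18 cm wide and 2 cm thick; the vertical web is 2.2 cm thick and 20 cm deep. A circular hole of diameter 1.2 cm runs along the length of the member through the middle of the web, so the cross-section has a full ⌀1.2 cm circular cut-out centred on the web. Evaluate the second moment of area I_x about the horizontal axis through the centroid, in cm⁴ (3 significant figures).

I_x ≈ 3850 cm⁴

Treat the section as a set of non-overlapping primitives; coordinates are from the bounding-box lower-left.
Flange: 18 × 2, A = 36 cm², y = 21 cm, Ī = 12 cm⁴.
Web: 2.2 × 20, A = 44 cm², y = 10 cm, Ī = 1466.7 cm⁴.
Hole (subtracted): ⌀1.2, A = 1.131 cm², y = 10 cm, Ī = 0.10179 cm⁴.
Centroid: ȳ = ΣA·y / ΣA = 15.021 cm.
Transfer each piece to the horizontal axis through the centroid using Ī + A·d² with d = y − 15.021:
  flange: d = 5.979 cm → contributes +1 299 cm⁴
  web: d = -5.021 cm → contributes +2575.9 cm⁴
  hole: d = -5.021 cm → contributes −28.614 cm⁴
Total I = 3846.3 cm⁴.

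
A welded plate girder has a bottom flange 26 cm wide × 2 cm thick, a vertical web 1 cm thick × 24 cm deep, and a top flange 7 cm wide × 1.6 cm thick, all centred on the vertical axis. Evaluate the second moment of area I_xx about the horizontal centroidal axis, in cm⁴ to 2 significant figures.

Decompose the section into non-overlapping parts with the origin at the bottom-left of its bounding rectangle.
Bottom plate: 26 × 2, A = 52 cm², y = 1 cm, Ī = 17.33 cm⁴.
Web plate: 1 × 24, A = 24 cm², y = 14 cm, Ī = 1 152 cm⁴.
Top plate: 7 × 1.6, A = 11.2 cm², y = 26.8 cm, Ī = 2.389 cm⁴.
Centroid: ȳ = ΣA·y / ΣA = 7.892 cm.
Transfer each piece to the horizontal centroidal axis using Ī + A·d² with d = y − 7.892:
  bottom plate: d = -6.892 cm → contributes +2 487 cm⁴
  web plate: d = 6.108 cm → contributes +2 047 cm⁴
  top plate: d = 18.91 cm → contributes +4 007 cm⁴
Total I = 8 541 cm⁴.

I_xx ≈ 8500 cm⁴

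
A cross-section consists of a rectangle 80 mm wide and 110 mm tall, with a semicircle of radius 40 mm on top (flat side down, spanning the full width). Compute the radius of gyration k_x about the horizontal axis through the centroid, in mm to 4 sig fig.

k_x ≈ 41.28 mm

Decompose the section into non-overlapping parts with the origin at the bottom-left of its bounding rectangle.
Rectangular body: 80 × 110, A = 8 800 mm², y = 55 mm, Ī = 8 873 333 mm⁴.
Semicircular cap: semicircle r = 40, A = 2513.27 mm², y = 126.977 mm, Ī = 280 978 mm⁴.
Centroid: ȳ = ΣA·y / ΣA = 70.9898 mm.
Transfer each piece to the horizontal axis through the centroid using Ī + A·d² with d = y − 70.9898:
  rectangular body: d = -15.9898 mm → contributes +11 123 256 mm⁴
  semicircular cap: d = 55.9867 mm → contributes +8 158 876 mm⁴
Total I = 19 282 132 mm⁴.
Radius of gyration: k = √(I/A) = √(19 282 132 / 11313.3) = 41.2842 mm.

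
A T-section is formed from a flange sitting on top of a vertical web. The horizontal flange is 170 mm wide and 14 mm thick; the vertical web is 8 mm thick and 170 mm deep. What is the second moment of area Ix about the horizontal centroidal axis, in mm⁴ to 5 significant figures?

Ix ≈ 1.0639 × 10⁷ mm⁴

Break the section into simple shapes (no overlaps), measuring from the bottom-left corner of the bounding box.
Flange: 170 × 14, A = 2 380 mm², y = 177 mm, Ī = 38873.33 mm⁴.
Web: 8 × 170, A = 1 360 mm², y = 85 mm, Ī = 3 275 333 mm⁴.
Centroid: ȳ = ΣA·y / ΣA = 143.5455 mm.
Transfer each piece to the horizontal centroidal axis using Ī + A·d² with d = y − 143.5455:
  flange: d = 33.45455 mm → contributes +2 702 585 mm⁴
  web: d = -58.54545 mm → contributes +7 936 829 mm⁴
Total I = 10 639 414 mm⁴.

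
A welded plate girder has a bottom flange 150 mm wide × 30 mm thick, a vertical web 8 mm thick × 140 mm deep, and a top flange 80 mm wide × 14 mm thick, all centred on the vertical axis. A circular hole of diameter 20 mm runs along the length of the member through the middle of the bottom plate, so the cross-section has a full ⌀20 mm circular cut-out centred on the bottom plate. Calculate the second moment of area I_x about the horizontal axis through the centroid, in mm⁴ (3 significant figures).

Treat the section as a set of non-overlapping primitives; coordinates are from the bounding-box lower-left.
Bottom plate: 150 × 30, A = 4 500 mm², y = 15 mm, Ī = 337 500 mm⁴.
Web plate: 8 × 140, A = 1 120 mm², y = 100 mm, Ī = 1 829 333 mm⁴.
Top plate: 80 × 14, A = 1 120 mm², y = 177 mm, Ī = 18 293 mm⁴.
Hole (subtracted): ⌀20, A = 314.16 mm², y = 15 mm, Ī = 7 854 mm⁴.
Centroid: ȳ = ΣA·y / ΣA = 58.051 mm.
Transfer each piece to the horizontal axis through the centroid using Ī + A·d² with d = y − 58.051:
  bottom plate: d = -43.051 mm → contributes +8 677 817 mm⁴
  web plate: d = 41.949 mm → contributes +3 800 202 mm⁴
  top plate: d = 118.95 mm → contributes +15 864 975 mm⁴
  hole: d = -43.051 mm → contributes −590 118 mm⁴
Total I = 27 752 875 mm⁴.

I_x ≈ 2.78 × 10⁷ mm⁴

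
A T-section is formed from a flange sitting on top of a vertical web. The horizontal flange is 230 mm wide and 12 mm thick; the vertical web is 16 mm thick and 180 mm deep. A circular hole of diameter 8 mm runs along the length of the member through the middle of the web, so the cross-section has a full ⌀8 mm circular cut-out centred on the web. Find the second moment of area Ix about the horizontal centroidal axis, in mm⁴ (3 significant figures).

Ix ≈ 2.07 × 10⁷ mm⁴

Break the section into simple shapes (no overlaps), measuring from the bottom-left corner of the bounding box.
Flange: 230 × 12, A = 2 760 mm², y = 186 mm, Ī = 33 120 mm⁴.
Web: 16 × 180, A = 2 880 mm², y = 90 mm, Ī = 7 776 000 mm⁴.
Hole (subtracted): ⌀8, A = 50.265 mm², y = 90 mm, Ī = 201.06 mm⁴.
Centroid: ȳ = ΣA·y / ΣA = 137.4 mm.
Transfer each piece to the horizontal centroidal axis using Ī + A·d² with d = y − 137.4:
  flange: d = 48.599 mm → contributes +6 551 814 mm⁴
  web: d = -47.401 mm → contributes +14 246 990 mm⁴
  hole: d = -47.401 mm → contributes −113 141 mm⁴
Total I = 20 685 663 mm⁴.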